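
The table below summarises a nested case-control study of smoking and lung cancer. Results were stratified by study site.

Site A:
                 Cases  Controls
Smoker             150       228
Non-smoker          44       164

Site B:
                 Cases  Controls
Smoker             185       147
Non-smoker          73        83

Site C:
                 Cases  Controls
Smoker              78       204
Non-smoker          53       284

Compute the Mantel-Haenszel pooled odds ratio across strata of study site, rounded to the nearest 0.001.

OR_MH = Σ(aᵢdᵢ/nᵢ) / Σ(bᵢcᵢ/nᵢ), where nᵢ is the stratum total.
Stratum 1 (Site A): n = 586; a·d/n = 150·164/586 = 41.9795; b·c/n = 228·44/586 = 17.1195
Stratum 2 (Site B): n = 488; a·d/n = 185·83/488 = 31.4652; b·c/n = 147·73/488 = 21.9898
Stratum 3 (Site C): n = 619; a·d/n = 78·284/619 = 35.7868; b·c/n = 204·53/619 = 17.4669
OR_MH = (41.9795 + 31.4652 + 35.7868) / (17.1195 + 21.9898 + 17.4669) = 109.2314 / 56.5761 = 1.93070

1.931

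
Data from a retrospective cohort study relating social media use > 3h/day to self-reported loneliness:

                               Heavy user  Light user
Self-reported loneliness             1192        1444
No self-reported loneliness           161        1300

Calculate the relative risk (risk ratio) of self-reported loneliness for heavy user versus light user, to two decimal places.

1.67

Reading the table with exposure as columns: a = 1192 (Heavy user, case), b = 161 (Heavy user, non-case), c = 1444 (Light user, case), d = 1300.
Risk in exposed = 1192/1353 = 0.88101; risk in unexposed = 1444/2744 = 0.52624.
RR = 0.88101 / 0.52624 = 1.67415
The risk among the exposed is 1.67 times that among the unexposed.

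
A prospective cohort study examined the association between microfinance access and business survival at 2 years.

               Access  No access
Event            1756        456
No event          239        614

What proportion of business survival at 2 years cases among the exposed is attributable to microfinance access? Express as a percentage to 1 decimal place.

51.6

Reading the table with exposure as columns: a = 1756 (Access, case), b = 239 (Access, non-case), c = 456 (No access, case), d = 614.
Risk in exposed = 1756/1995 = 0.88020; risk in unexposed = 456/1070 = 0.42617.
RR = 0.88020/0.42617 = 2.06538
AR% = (RR − 1)/RR × 100 = (2.06538 − 1)/2.06538 × 100 = 51.5828%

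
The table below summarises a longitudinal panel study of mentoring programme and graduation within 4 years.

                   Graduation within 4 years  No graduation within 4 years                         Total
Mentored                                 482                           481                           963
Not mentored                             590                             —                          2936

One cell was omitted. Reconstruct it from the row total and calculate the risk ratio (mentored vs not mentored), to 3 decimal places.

2.491

The missing cell is in the unexposed row: 2936 − 590 = 2346.
So a = 482, b = 481, c = 590, d = 2346.
RR = [a/(a+b)] / [c/(c+d)] = (482/963) / (590/2936) = 0.50052/0.20095 = 2.49072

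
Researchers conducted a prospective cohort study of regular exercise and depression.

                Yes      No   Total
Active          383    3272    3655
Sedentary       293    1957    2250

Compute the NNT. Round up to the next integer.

Risk in treated group = 383/3655 = 0.10479; risk in control = 293/2250 = 0.13022.
Absolute risk reduction = 0.13022 − 0.10479 = 0.02543
NNT = 1 / ARR = 1 / 0.02543 = 39.317 → round up → 40

40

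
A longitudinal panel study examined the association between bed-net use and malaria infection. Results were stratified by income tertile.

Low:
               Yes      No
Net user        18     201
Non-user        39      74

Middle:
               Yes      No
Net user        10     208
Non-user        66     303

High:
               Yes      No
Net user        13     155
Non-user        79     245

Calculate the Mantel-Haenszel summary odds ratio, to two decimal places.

0.22

OR_MH = Σ(aᵢdᵢ/nᵢ) / Σ(bᵢcᵢ/nᵢ), where nᵢ is the stratum total.
Stratum 1 (Low): n = 332; a·d/n = 18·74/332 = 4.0120; b·c/n = 201·39/332 = 23.6114
Stratum 2 (Middle): n = 587; a·d/n = 10·303/587 = 5.1618; b·c/n = 208·66/587 = 23.3867
Stratum 3 (High): n = 492; a·d/n = 13·245/492 = 6.4736; b·c/n = 155·79/492 = 24.8882
OR_MH = (4.0120 + 5.1618 + 6.4736) / (23.6114 + 23.3867 + 24.8882) = 15.6475 / 71.8864 = 0.21767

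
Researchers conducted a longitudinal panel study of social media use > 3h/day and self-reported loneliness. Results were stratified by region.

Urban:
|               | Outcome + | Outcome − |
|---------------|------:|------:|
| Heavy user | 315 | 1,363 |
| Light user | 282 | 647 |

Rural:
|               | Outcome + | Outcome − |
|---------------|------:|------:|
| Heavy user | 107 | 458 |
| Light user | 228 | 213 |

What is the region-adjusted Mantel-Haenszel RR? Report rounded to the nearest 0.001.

0.514

RR_MH = Σ(aᵢ·n₀ᵢ/nᵢ) / Σ(cᵢ·n₁ᵢ/nᵢ), with n₁ᵢ = aᵢ+bᵢ (exposed), n₀ᵢ = cᵢ+dᵢ (unexposed), nᵢ = n₁ᵢ+n₀ᵢ.
Stratum 1 (Urban): n₁ = 1678, n₀ = 929, n = 2607; a·n₀/n = 315·929/2607 = 112.2497; c·n₁/n = 282·1678/2607 = 181.5098
Stratum 2 (Rural): n₁ = 565, n₀ = 441, n = 1006; a·n₀/n = 107·441/1006 = 46.9056; c·n₁/n = 228·565/1006 = 128.0517
RR_MH = (112.2497 + 46.9056) / (181.5098 + 128.0517) = 159.1553 / 309.5615 = 0.51413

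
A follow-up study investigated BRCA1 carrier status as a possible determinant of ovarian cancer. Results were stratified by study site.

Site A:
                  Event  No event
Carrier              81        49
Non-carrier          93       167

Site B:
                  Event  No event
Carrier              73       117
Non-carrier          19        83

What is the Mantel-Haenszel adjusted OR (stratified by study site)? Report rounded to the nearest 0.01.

OR_MH = Σ(aᵢdᵢ/nᵢ) / Σ(bᵢcᵢ/nᵢ), where nᵢ is the stratum total.
Stratum 1 (Site A): n = 390; a·d/n = 81·167/390 = 34.6846; b·c/n = 49·93/390 = 11.6846
Stratum 2 (Site B): n = 292; a·d/n = 73·83/292 = 20.7500; b·c/n = 117·19/292 = 7.6130
OR_MH = (34.6846 + 20.7500) / (11.6846 + 7.6130) = 55.4346 / 19.2976 = 2.87261

2.87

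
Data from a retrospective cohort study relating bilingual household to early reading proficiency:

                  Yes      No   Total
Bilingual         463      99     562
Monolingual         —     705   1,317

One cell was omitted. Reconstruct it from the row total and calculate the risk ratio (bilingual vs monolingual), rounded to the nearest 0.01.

The missing cell is in the unexposed row: 1317 − 705 = 612.
So a = 463, b = 99, c = 612, d = 705.
RR = [a/(a+b)] / [c/(c+d)] = (463/562) / (612/1317) = 0.82384/0.46469 = 1.77288

1.77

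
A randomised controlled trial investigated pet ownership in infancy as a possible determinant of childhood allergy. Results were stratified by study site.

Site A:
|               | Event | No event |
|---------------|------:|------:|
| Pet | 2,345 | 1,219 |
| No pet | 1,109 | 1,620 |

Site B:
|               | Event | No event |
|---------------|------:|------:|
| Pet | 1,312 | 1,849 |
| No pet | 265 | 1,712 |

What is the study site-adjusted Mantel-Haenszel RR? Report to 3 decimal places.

1.924

RR_MH = Σ(aᵢ·n₀ᵢ/nᵢ) / Σ(cᵢ·n₁ᵢ/nᵢ), with n₁ᵢ = aᵢ+bᵢ (exposed), n₀ᵢ = cᵢ+dᵢ (unexposed), nᵢ = n₁ᵢ+n₀ᵢ.
Stratum 1 (Site A): n₁ = 3564, n₀ = 2729, n = 6293; a·n₀/n = 2345·2729/6293 = 1016.9244; c·n₁/n = 1109·3564/6293 = 628.0750
Stratum 2 (Site B): n₁ = 3161, n₀ = 1977, n = 5138; a·n₀/n = 1312·1977/5138 = 504.8315; c·n₁/n = 265·3161/5138 = 163.0333
RR_MH = (1016.9244 + 504.8315) / (628.0750 + 163.0333) = 1521.7558 / 791.1083 = 1.92357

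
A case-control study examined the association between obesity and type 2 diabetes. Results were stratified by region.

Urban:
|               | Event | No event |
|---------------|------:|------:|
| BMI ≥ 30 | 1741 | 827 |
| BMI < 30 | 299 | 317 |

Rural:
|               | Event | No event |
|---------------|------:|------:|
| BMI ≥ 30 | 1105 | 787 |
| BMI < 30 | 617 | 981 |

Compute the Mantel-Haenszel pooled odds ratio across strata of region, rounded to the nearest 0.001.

2.232

OR_MH = Σ(aᵢdᵢ/nᵢ) / Σ(bᵢcᵢ/nᵢ), where nᵢ is the stratum total.
Stratum 1 (Urban): n = 3184; a·d/n = 1741·317/3184 = 173.3345; b·c/n = 827·299/3184 = 77.6611
Stratum 2 (Rural): n = 3490; a·d/n = 1105·981/3490 = 310.6032; b·c/n = 787·617/3490 = 139.1344
OR_MH = (173.3345 + 310.6032) / (77.6611 + 139.1344) = 483.9376 / 216.7955 = 2.23223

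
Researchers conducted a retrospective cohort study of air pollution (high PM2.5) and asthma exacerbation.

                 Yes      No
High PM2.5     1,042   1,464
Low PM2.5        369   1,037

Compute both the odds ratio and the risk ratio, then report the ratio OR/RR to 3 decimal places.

1.263

Cells: a = 1042, b = 1464, c = 369, d = 1037.
OR = (1042·1037)/(1464·369) = 1080554/540216 = 2.00023
Risk in exposed = 1042/2506 = 0.41580; risk in unexposed = 369/1406 = 0.26245; RR = 1.58433
OR/RR = 2.00023 / 1.58433 = 1.26251
The outcome is not rare, so the OR lies further from 1 than the RR.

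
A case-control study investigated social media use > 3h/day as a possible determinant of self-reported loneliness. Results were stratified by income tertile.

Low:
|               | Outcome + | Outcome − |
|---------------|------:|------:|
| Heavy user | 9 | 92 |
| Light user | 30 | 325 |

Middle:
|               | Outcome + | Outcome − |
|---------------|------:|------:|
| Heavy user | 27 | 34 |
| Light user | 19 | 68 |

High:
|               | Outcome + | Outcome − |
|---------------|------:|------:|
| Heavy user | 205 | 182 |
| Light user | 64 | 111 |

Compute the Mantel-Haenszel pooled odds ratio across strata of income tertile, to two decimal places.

1.90

OR_MH = Σ(aᵢdᵢ/nᵢ) / Σ(bᵢcᵢ/nᵢ), where nᵢ is the stratum total.
Stratum 1 (Low): n = 456; a·d/n = 9·325/456 = 6.4145; b·c/n = 92·30/456 = 6.0526
Stratum 2 (Middle): n = 148; a·d/n = 27·68/148 = 12.4054; b·c/n = 34·19/148 = 4.3649
Stratum 3 (High): n = 562; a·d/n = 205·111/562 = 40.4893; b·c/n = 182·64/562 = 20.7260
OR_MH = (6.4145 + 12.4054 + 40.4893) / (6.0526 + 4.3649 + 20.7260) = 59.3092 / 31.1435 = 1.90439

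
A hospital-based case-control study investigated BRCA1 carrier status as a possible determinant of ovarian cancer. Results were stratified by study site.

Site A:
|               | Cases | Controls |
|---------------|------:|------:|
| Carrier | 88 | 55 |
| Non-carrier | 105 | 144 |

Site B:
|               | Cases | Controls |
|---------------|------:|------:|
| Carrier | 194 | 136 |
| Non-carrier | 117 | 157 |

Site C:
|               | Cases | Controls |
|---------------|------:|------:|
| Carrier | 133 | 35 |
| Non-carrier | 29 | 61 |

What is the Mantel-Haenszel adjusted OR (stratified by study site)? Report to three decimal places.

OR_MH = Σ(aᵢdᵢ/nᵢ) / Σ(bᵢcᵢ/nᵢ), where nᵢ is the stratum total.
Stratum 1 (Site A): n = 392; a·d/n = 88·144/392 = 32.3265; b·c/n = 55·105/392 = 14.7321
Stratum 2 (Site B): n = 604; a·d/n = 194·157/604 = 50.4272; b·c/n = 136·117/604 = 26.3444
Stratum 3 (Site C): n = 258; a·d/n = 133·61/258 = 31.4457; b·c/n = 35·29/258 = 3.9341
OR_MH = (32.3265 + 50.4272 + 31.4457) / (14.7321 + 26.3444 + 3.9341) = 114.1994 / 45.0106 = 2.53717

2.537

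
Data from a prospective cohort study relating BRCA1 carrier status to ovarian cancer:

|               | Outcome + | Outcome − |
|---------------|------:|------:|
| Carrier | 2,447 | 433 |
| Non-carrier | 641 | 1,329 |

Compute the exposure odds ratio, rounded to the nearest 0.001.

Cells: a = 2447, b = 433, c = 641, d = 1329.
OR = (a·d)/(b·c) = (2447 × 1329) / (433 × 641) = 3252063 / 277553 = 11.71691
The odds of ovarian cancer are about 11.72 times as high in the carrier group.

11.717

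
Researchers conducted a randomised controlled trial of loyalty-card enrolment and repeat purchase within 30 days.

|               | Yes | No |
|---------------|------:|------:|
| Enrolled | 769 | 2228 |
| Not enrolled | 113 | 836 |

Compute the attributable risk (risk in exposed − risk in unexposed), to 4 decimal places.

Cells: a = 769, b = 2228, c = 113, d = 836.
Risk in exposed = 769/2997 = 0.256590; risk in unexposed = 113/949 = 0.119073.
Risk difference = 0.256590 − 0.119073 = 0.137517

0.1375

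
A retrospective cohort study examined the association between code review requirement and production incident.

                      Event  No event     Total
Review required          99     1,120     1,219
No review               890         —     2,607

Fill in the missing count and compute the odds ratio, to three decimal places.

0.171

The missing cell is in the unexposed row: 2607 − 890 = 1717.
So a = 99, b = 1120, c = 890, d = 1717.
OR = (a·d)/(b·c) = (99 × 1717) / (1120 × 890) = 169983 / 996800 = 0.17053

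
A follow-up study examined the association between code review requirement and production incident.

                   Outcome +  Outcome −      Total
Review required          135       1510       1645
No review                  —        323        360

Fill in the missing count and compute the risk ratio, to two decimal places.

0.80

The missing cell is in the unexposed row: 360 − 323 = 37.
So a = 135, b = 1510, c = 37, d = 323.
RR = [a/(a+b)] / [c/(c+d)] = (135/1645) / (37/360) = 0.08207/0.10278 = 0.79849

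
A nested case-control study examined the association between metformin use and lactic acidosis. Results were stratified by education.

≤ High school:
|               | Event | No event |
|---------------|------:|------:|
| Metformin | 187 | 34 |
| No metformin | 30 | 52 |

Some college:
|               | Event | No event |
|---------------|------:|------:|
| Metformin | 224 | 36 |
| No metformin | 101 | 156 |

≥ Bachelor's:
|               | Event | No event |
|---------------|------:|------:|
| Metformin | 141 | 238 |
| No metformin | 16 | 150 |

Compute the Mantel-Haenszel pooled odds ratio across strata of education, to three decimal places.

OR_MH = Σ(aᵢdᵢ/nᵢ) / Σ(bᵢcᵢ/nᵢ), where nᵢ is the stratum total.
Stratum 1 (≤ High school): n = 303; a·d/n = 187·52/303 = 32.0924; b·c/n = 34·30/303 = 3.3663
Stratum 2 (Some college): n = 517; a·d/n = 224·156/517 = 67.5899; b·c/n = 36·101/517 = 7.0329
Stratum 3 (≥ Bachelor's): n = 545; a·d/n = 141·150/545 = 38.8073; b·c/n = 238·16/545 = 6.9872
OR_MH = (32.0924 + 67.5899 + 38.8073) / (3.3663 + 7.0329 + 6.9872) = 138.4897 / 17.3864 = 7.96542

7.965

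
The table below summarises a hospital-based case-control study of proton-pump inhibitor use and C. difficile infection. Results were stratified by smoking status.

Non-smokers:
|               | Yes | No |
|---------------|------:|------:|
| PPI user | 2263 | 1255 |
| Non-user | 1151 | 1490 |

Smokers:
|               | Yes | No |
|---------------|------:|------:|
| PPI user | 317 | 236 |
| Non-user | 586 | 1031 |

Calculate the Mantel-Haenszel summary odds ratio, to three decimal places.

2.340

OR_MH = Σ(aᵢdᵢ/nᵢ) / Σ(bᵢcᵢ/nᵢ), where nᵢ is the stratum total.
Stratum 1 (Non-smokers): n = 6159; a·d/n = 2263·1490/6159 = 547.4704; b·c/n = 1255·1151/6159 = 234.5356
Stratum 2 (Smokers): n = 2170; a·d/n = 317·1031/2170 = 150.6115; b·c/n = 236·586/2170 = 63.7309
OR_MH = (547.4704 + 150.6115) / (234.5356 + 63.7309) = 698.0819 / 298.2665 = 2.34046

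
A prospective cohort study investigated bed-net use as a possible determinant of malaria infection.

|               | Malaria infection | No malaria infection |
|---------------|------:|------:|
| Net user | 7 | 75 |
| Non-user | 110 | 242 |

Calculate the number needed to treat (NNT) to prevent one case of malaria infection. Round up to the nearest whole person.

Risk in treated group = 7/82 = 0.08537; risk in control = 110/352 = 0.31250.
Absolute risk reduction = 0.31250 − 0.08537 = 0.22713
NNT = 1 / ARR = 1 / 0.22713 = 4.403 → round up → 5

5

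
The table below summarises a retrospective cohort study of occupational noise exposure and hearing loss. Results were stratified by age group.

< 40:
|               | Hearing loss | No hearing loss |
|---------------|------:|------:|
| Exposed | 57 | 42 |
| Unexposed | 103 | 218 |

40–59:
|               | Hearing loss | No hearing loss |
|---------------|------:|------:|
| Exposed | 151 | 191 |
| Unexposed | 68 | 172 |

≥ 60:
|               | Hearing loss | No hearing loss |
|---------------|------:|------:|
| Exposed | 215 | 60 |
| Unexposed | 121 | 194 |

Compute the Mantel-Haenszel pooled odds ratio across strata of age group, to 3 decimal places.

3.226

OR_MH = Σ(aᵢdᵢ/nᵢ) / Σ(bᵢcᵢ/nᵢ), where nᵢ is the stratum total.
Stratum 1 (< 40): n = 420; a·d/n = 57·218/420 = 29.5857; b·c/n = 42·103/420 = 10.3000
Stratum 2 (40–59): n = 582; a·d/n = 151·172/582 = 44.6254; b·c/n = 191·68/582 = 22.3162
Stratum 3 (≥ 60): n = 590; a·d/n = 215·194/590 = 70.6949; b·c/n = 60·121/590 = 12.3051
OR_MH = (29.5857 + 44.6254 + 70.6949) / (10.3000 + 22.3162 + 12.3051) = 144.9061 / 44.9212 = 3.22578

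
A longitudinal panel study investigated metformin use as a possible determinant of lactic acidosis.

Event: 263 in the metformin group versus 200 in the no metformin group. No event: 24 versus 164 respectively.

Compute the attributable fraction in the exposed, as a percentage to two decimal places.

40.04

From the description: a = 263, b = 24, c = 200, d = 164.
Risk in exposed = 263/287 = 0.91638; risk in unexposed = 200/364 = 0.54945.
RR = 0.91638/0.54945 = 1.66780
AR% = (RR − 1)/RR × 100 = (1.66780 − 1)/1.66780 × 100 = 40.0409%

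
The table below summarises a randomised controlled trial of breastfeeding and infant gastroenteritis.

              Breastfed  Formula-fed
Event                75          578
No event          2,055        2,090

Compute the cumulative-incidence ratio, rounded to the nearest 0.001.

Reading the table with exposure as columns: a = 75 (Breastfed, case), b = 2055 (Breastfed, non-case), c = 578 (Formula-fed, case), d = 2090.
Risk in exposed = 75/2130 = 0.03521; risk in unexposed = 578/2668 = 0.21664.
RR = 0.03521 / 0.21664 = 0.16253
The risk is 84% lower among the exposed than among the unexposed.

0.163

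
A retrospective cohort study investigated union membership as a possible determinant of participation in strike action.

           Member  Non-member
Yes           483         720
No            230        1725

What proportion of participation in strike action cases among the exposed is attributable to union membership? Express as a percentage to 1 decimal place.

56.5

Reading the table with exposure as columns: a = 483 (Member, case), b = 230 (Member, non-case), c = 720 (Non-member, case), d = 1725.
Risk in exposed = 483/713 = 0.67742; risk in unexposed = 720/2445 = 0.29448.
RR = 0.67742/0.29448 = 2.30040
AR% = (RR − 1)/RR × 100 = (2.30040 − 1)/2.30040 × 100 = 56.5294%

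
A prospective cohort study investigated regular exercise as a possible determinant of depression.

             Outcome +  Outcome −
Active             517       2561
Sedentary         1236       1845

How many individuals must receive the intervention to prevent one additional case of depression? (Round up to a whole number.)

Risk in treated group = 517/3078 = 0.16797; risk in control = 1236/3081 = 0.40117.
Absolute risk reduction = 0.40117 − 0.16797 = 0.23320
NNT = 1 / ARR = 1 / 0.23320 = 4.288 → round up → 5

5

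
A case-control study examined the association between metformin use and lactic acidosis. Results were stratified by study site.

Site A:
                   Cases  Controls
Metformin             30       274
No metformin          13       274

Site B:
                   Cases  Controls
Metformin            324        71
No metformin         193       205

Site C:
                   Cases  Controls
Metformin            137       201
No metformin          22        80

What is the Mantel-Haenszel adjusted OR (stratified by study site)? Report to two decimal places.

OR_MH = Σ(aᵢdᵢ/nᵢ) / Σ(bᵢcᵢ/nᵢ), where nᵢ is the stratum total.
Stratum 1 (Site A): n = 591; a·d/n = 30·274/591 = 13.9086; b·c/n = 274·13/591 = 6.0271
Stratum 2 (Site B): n = 793; a·d/n = 324·205/793 = 83.7579; b·c/n = 71·193/793 = 17.2799
Stratum 3 (Site C): n = 440; a·d/n = 137·80/440 = 24.9091; b·c/n = 201·22/440 = 10.0500
OR_MH = (13.9086 + 83.7579 + 24.9091) / (6.0271 + 17.2799 + 10.0500) = 122.5756 / 33.3570 = 3.67466

3.67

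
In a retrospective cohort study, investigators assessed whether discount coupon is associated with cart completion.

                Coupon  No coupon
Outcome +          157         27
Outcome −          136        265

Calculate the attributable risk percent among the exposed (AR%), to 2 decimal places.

Reading the table with exposure as columns: a = 157 (Coupon, case), b = 136 (Coupon, non-case), c = 27 (No coupon, case), d = 265.
Risk in exposed = 157/293 = 0.53584; risk in unexposed = 27/292 = 0.09247.
RR = 0.53584/0.09247 = 5.79497
AR% = (RR − 1)/RR × 100 = (5.79497 − 1)/5.79497 × 100 = 82.7437%

82.74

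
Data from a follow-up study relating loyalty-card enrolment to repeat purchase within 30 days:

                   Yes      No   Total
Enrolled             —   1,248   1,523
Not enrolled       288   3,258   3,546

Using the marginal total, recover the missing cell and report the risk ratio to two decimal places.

2.22

The missing cell is in the exposed row: 1523 − 1248 = 275.
So a = 275, b = 1248, c = 288, d = 3258.
RR = [a/(a+b)] / [c/(c+d)] = (275/1523) / (288/3546) = 0.18056/0.08122 = 2.22320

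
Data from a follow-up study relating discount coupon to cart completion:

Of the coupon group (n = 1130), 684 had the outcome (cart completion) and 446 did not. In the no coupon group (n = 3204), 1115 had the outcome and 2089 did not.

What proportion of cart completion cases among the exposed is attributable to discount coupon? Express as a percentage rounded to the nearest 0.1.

42.5

From the description: a = 684, b = 446, c = 1115, d = 2089.
Risk in exposed = 684/1130 = 0.60531; risk in unexposed = 1115/3204 = 0.34800.
RR = 0.60531/0.34800 = 1.73938
AR% = (RR − 1)/RR × 100 = (1.73938 − 1)/1.73938 × 100 = 42.5084%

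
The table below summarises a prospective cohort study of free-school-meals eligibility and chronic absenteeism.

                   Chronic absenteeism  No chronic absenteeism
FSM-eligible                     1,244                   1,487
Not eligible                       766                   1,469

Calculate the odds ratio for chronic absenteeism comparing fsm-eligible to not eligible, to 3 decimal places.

Cells: a = 1244, b = 1487, c = 766, d = 1469.
OR = (a·d)/(b·c) = (1244 × 1469) / (1487 × 766) = 1827436 / 1139042 = 1.60436
The odds of chronic absenteeism are about 1.60 times as high in the fsm-eligible group.

1.604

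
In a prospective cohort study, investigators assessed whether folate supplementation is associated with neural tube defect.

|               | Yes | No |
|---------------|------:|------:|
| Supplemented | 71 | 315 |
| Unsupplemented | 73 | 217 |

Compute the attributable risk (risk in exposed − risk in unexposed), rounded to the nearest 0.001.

Cells: a = 71, b = 315, c = 73, d = 217.
Risk in exposed = 71/386 = 0.183938; risk in unexposed = 73/290 = 0.251724.
Risk difference = 0.183938 − 0.251724 = -0.067786

-0.068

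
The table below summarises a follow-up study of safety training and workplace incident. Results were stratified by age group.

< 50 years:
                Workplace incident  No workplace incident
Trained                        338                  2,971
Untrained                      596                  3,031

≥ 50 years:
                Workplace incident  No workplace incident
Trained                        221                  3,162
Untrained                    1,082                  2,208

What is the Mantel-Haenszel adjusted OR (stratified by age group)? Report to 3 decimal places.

OR_MH = Σ(aᵢdᵢ/nᵢ) / Σ(bᵢcᵢ/nᵢ), where nᵢ is the stratum total.
Stratum 1 (< 50 years): n = 6936; a·d/n = 338·3031/6936 = 147.7044; b·c/n = 2971·596/6936 = 255.2935
Stratum 2 (≥ 50 years): n = 6673; a·d/n = 221·2208/6673 = 73.1257; b·c/n = 3162·1082/6673 = 512.7055
OR_MH = (147.7044 + 73.1257) / (255.2935 + 512.7055) = 220.8302 / 767.9991 = 0.28754

0.288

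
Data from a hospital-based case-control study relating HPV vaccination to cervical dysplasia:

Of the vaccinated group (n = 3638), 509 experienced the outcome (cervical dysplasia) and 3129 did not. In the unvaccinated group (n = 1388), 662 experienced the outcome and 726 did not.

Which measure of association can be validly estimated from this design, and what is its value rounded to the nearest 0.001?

0.178

From the description: a = 509, b = 3129, c = 662, d = 726.
This is a hospital-based case-control study: participants were sampled on outcome status, so risks in the source population cannot be estimated directly — relative risk is not valid here. The odds ratio is the appropriate measure.
OR = (a·d)/(b·c) = (509 × 726) / (3129 × 662) = 369534 / 2071398 = 0.17840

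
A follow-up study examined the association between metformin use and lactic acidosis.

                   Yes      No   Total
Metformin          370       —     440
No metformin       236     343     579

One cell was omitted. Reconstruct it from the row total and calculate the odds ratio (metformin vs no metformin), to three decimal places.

7.682

The missing cell is in the exposed row: 440 − 370 = 70.
So a = 370, b = 70, c = 236, d = 343.
OR = (a·d)/(b·c) = (370 × 343) / (70 × 236) = 126910 / 16520 = 7.68220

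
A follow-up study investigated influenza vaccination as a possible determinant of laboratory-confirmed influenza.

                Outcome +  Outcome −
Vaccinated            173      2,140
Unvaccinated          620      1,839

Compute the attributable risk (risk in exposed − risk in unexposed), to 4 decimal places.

-0.1773

Cells: a = 173, b = 2140, c = 620, d = 1839.
Risk in exposed = 173/2313 = 0.074795; risk in unexposed = 620/2459 = 0.252135.
Risk difference = 0.074795 − 0.252135 = -0.177340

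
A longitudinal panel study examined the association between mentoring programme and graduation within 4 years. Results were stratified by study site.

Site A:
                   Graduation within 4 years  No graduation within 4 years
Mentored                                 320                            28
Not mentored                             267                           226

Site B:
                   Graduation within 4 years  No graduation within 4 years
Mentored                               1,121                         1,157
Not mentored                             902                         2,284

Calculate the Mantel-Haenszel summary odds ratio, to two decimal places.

OR_MH = Σ(aᵢdᵢ/nᵢ) / Σ(bᵢcᵢ/nᵢ), where nᵢ is the stratum total.
Stratum 1 (Site A): n = 841; a·d/n = 320·226/841 = 85.9929; b·c/n = 28·267/841 = 8.8894
Stratum 2 (Site B): n = 5464; a·d/n = 1121·2284/5464 = 468.5878; b·c/n = 1157·902/5464 = 190.9982
OR_MH = (85.9929 + 468.5878) / (8.8894 + 190.9982) = 554.5807 / 199.8876 = 2.77446

2.77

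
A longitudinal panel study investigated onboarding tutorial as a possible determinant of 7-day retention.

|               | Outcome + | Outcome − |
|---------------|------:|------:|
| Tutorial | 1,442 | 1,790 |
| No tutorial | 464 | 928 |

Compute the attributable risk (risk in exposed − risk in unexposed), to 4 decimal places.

Cells: a = 1442, b = 1790, c = 464, d = 928.
Risk in exposed = 1442/3232 = 0.446163; risk in unexposed = 464/1392 = 0.333333.
Risk difference = 0.446163 − 0.333333 = 0.112830

0.1128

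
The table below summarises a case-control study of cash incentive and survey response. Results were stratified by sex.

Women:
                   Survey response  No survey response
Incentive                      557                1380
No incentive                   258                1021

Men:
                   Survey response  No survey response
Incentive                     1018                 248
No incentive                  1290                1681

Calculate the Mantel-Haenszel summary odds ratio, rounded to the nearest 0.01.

3.12

OR_MH = Σ(aᵢdᵢ/nᵢ) / Σ(bᵢcᵢ/nᵢ), where nᵢ is the stratum total.
Stratum 1 (Women): n = 3216; a·d/n = 557·1021/3216 = 176.8336; b·c/n = 1380·258/3216 = 110.7090
Stratum 2 (Men): n = 4237; a·d/n = 1018·1681/4237 = 403.8844; b·c/n = 248·1290/4237 = 75.5063
OR_MH = (176.8336 + 403.8844) / (110.7090 + 75.5063) = 580.7180 / 186.2152 = 3.11853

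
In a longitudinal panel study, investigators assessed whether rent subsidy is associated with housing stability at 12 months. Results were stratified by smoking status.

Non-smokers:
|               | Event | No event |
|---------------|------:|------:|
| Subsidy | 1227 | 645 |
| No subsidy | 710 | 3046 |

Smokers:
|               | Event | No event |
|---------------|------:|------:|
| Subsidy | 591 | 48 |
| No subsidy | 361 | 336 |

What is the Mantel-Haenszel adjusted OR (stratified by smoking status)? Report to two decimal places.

8.61

OR_MH = Σ(aᵢdᵢ/nᵢ) / Σ(bᵢcᵢ/nᵢ), where nᵢ is the stratum total.
Stratum 1 (Non-smokers): n = 5628; a·d/n = 1227·3046/5628 = 664.0800; b·c/n = 645·710/5628 = 81.3699
Stratum 2 (Smokers): n = 1336; a·d/n = 591·336/1336 = 148.6347; b·c/n = 48·361/1336 = 12.9701
OR_MH = (664.0800 + 148.6347) / (81.3699 + 12.9701) = 812.7147 / 94.3400 = 8.61474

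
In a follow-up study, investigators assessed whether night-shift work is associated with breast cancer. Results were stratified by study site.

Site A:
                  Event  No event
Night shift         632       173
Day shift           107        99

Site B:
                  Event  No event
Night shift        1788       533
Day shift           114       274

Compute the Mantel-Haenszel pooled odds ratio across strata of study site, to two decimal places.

OR_MH = Σ(aᵢdᵢ/nᵢ) / Σ(bᵢcᵢ/nᵢ), where nᵢ is the stratum total.
Stratum 1 (Site A): n = 1011; a·d/n = 632·99/1011 = 61.8872; b·c/n = 173·107/1011 = 18.3096
Stratum 2 (Site B): n = 2709; a·d/n = 1788·274/2709 = 180.8461; b·c/n = 533·114/2709 = 22.4297
OR_MH = (61.8872 + 180.8461) / (18.3096 + 22.4297) = 242.7333 / 40.7393 = 5.95821

5.96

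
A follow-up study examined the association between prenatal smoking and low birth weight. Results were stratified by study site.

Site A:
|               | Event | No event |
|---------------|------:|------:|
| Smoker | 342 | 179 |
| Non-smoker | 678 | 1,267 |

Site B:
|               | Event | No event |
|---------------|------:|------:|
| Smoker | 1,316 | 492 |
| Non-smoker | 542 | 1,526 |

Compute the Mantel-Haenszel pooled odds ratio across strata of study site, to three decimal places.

5.879

OR_MH = Σ(aᵢdᵢ/nᵢ) / Σ(bᵢcᵢ/nᵢ), where nᵢ is the stratum total.
Stratum 1 (Site A): n = 2466; a·d/n = 342·1267/2466 = 175.7153; b·c/n = 179·678/2466 = 49.2141
Stratum 2 (Site B): n = 3876; a·d/n = 1316·1526/3876 = 518.1156; b·c/n = 492·542/3876 = 68.7988
OR_MH = (175.7153 + 518.1156) / (49.2141 + 68.7988) = 693.8309 / 118.0129 = 5.87928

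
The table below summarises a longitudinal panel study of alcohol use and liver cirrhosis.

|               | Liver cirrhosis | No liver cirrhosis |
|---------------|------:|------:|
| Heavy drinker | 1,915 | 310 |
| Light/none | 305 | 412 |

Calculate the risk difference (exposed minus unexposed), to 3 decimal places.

Cells: a = 1915, b = 310, c = 305, d = 412.
Risk in exposed = 1915/2225 = 0.860674; risk in unexposed = 305/717 = 0.425384.
Risk difference = 0.860674 − 0.425384 = 0.435291

0.435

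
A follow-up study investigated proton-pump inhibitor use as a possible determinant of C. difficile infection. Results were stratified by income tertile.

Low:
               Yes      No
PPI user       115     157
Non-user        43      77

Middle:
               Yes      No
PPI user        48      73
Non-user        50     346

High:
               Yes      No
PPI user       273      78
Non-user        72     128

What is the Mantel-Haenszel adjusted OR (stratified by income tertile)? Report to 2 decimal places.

3.43

OR_MH = Σ(aᵢdᵢ/nᵢ) / Σ(bᵢcᵢ/nᵢ), where nᵢ is the stratum total.
Stratum 1 (Low): n = 392; a·d/n = 115·77/392 = 22.5893; b·c/n = 157·43/392 = 17.2219
Stratum 2 (Middle): n = 517; a·d/n = 48·346/517 = 32.1238; b·c/n = 73·50/517 = 7.0600
Stratum 3 (High): n = 551; a·d/n = 273·128/551 = 63.4192; b·c/n = 78·72/551 = 10.1924
OR_MH = (22.5893 + 32.1238 + 63.4192) / (17.2219 + 7.0600 + 10.1924) = 118.1323 / 34.4743 = 3.42668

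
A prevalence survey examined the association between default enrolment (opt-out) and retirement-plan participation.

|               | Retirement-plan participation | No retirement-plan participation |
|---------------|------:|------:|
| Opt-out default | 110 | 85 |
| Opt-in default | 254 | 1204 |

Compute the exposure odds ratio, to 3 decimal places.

Cells: a = 110, b = 85, c = 254, d = 1204.
OR = (a·d)/(b·c) = (110 × 1204) / (85 × 254) = 132440 / 21590 = 6.13432
The odds of retirement-plan participation are about 6.13 times as high in the opt-out default group.

6.134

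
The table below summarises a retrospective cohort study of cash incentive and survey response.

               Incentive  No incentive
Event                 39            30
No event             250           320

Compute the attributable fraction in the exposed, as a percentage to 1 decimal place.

36.5

Reading the table with exposure as columns: a = 39 (Incentive, case), b = 250 (Incentive, non-case), c = 30 (No incentive, case), d = 320.
Risk in exposed = 39/289 = 0.13495; risk in unexposed = 30/350 = 0.08571.
RR = 0.13495/0.08571 = 1.57439
AR% = (RR − 1)/RR × 100 = (1.57439 − 1)/1.57439 × 100 = 36.4835%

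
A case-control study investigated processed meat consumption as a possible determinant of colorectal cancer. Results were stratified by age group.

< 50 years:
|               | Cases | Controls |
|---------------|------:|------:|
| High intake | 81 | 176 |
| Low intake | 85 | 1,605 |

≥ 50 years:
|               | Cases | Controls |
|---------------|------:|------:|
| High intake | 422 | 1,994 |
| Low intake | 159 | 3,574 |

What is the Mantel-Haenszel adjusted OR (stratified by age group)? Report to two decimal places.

OR_MH = Σ(aᵢdᵢ/nᵢ) / Σ(bᵢcᵢ/nᵢ), where nᵢ is the stratum total.
Stratum 1 (< 50 years): n = 1947; a·d/n = 81·1605/1947 = 66.7720; b·c/n = 176·85/1947 = 7.6836
Stratum 2 (≥ 50 years): n = 6149; a·d/n = 422·3574/6149 = 245.2802; b·c/n = 1994·159/6149 = 51.5606
OR_MH = (66.7720 + 245.2802) / (7.6836 + 51.5606) = 312.0522 / 59.2442 = 5.26722

5.27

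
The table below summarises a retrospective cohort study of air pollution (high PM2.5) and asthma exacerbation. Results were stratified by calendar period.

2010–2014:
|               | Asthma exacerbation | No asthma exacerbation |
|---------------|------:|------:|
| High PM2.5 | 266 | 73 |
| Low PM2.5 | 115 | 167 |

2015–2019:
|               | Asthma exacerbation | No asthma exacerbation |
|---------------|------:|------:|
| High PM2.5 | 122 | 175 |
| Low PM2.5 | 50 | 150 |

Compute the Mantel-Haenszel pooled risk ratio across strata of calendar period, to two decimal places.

RR_MH = Σ(aᵢ·n₀ᵢ/nᵢ) / Σ(cᵢ·n₁ᵢ/nᵢ), with n₁ᵢ = aᵢ+bᵢ (exposed), n₀ᵢ = cᵢ+dᵢ (unexposed), nᵢ = n₁ᵢ+n₀ᵢ.
Stratum 1 (2010–2014): n₁ = 339, n₀ = 282, n = 621; a·n₀/n = 266·282/621 = 120.7923; c·n₁/n = 115·339/621 = 62.7778
Stratum 2 (2015–2019): n₁ = 297, n₀ = 200, n = 497; a·n₀/n = 122·200/497 = 49.0946; c·n₁/n = 50·297/497 = 29.8793
RR_MH = (120.7923 + 49.0946) / (62.7778 + 29.8793) = 169.8868 / 92.6571 = 1.83350

1.83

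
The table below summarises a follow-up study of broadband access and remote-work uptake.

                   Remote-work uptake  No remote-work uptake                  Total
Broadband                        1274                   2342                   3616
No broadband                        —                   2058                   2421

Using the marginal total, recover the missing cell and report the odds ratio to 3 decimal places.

3.084

The missing cell is in the unexposed row: 2421 − 2058 = 363.
So a = 1274, b = 2342, c = 363, d = 2058.
OR = (a·d)/(b·c) = (1274 × 2058) / (2342 × 363) = 2621892 / 850146 = 3.08405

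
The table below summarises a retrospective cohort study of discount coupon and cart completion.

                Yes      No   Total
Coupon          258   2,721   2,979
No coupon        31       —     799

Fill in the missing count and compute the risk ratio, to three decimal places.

The missing cell is in the unexposed row: 799 − 31 = 768.
So a = 258, b = 2721, c = 31, d = 768.
RR = [a/(a+b)] / [c/(c+d)] = (258/2979) / (31/799) = 0.08661/0.03880 = 2.23221

2.232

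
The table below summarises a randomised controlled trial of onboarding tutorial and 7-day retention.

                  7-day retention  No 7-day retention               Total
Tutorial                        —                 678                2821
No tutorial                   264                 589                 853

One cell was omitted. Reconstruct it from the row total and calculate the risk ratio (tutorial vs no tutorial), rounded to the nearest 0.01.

2.45

The missing cell is in the exposed row: 2821 − 678 = 2143.
So a = 2143, b = 678, c = 264, d = 589.
RR = [a/(a+b)] / [c/(c+d)] = (2143/2821) / (264/853) = 0.75966/0.30950 = 2.45451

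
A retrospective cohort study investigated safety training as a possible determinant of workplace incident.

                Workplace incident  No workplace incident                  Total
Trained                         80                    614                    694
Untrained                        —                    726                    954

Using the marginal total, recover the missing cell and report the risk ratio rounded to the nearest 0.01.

0.48

The missing cell is in the unexposed row: 954 − 726 = 228.
So a = 80, b = 614, c = 228, d = 726.
RR = [a/(a+b)] / [c/(c+d)] = (80/694) / (228/954) = 0.11527/0.23899 = 0.48233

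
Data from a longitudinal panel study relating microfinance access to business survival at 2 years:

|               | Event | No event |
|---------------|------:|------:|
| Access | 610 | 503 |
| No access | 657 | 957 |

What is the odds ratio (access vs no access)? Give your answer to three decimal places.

1.766

Cells: a = 610, b = 503, c = 657, d = 957.
OR = (a·d)/(b·c) = (610 × 957) / (503 × 657) = 583770 / 330471 = 1.76648
The odds of business survival at 2 years are about 1.77 times as high in the access group.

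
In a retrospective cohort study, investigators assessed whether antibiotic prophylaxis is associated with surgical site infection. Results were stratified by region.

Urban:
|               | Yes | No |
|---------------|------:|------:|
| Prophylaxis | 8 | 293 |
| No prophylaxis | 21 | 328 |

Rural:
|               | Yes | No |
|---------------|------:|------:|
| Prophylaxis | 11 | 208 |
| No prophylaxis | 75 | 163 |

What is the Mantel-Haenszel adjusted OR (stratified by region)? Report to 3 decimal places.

OR_MH = Σ(aᵢdᵢ/nᵢ) / Σ(bᵢcᵢ/nᵢ), where nᵢ is the stratum total.
Stratum 1 (Urban): n = 650; a·d/n = 8·328/650 = 4.0369; b·c/n = 293·21/650 = 9.4662
Stratum 2 (Rural): n = 457; a·d/n = 11·163/457 = 3.9234; b·c/n = 208·75/457 = 34.1357
OR_MH = (4.0369 + 3.9234) / (9.4662 + 34.1357) = 7.9603 / 43.6018 = 0.18257

0.183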